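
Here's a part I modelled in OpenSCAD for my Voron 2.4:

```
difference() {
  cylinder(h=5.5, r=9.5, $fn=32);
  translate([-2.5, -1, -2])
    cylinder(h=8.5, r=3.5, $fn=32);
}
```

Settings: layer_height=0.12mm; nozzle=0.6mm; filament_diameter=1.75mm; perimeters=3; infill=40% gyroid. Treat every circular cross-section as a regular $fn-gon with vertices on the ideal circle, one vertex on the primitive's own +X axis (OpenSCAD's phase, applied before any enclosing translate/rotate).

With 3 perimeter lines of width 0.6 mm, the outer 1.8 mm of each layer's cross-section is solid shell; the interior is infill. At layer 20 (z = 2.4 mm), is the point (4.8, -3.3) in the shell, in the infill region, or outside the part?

infill

At z = 2.4 mm: the r=9.5 cylinder contributes a regular 32-gon of circumradius 9.5; the r=3.5 cylinder at (-2.5, -1) gives a regular 32-gon of circumradius 3.5 (constant along its height); Taking the first minus the rest: starting from the r=9.5 cylinder, the r=3.5 cylinder at (-2.5, -1) lies wholly inside it (removes its full 38.24 mm² and its 21.96 mm outline becomes a hole wall) — 1 connected region with 1 hole. Overall, the cross-section is one region with 1 hole. The nearest boundary edge runs (7.90, -5.28)→(6.72, -6.72); distance from the point to it = 3.65 mm. The point is inside the cross-section and 3.65 mm from the nearest boundary — more than the 1.8 mm shell width (3 × 0.6), so it's in the infill interior.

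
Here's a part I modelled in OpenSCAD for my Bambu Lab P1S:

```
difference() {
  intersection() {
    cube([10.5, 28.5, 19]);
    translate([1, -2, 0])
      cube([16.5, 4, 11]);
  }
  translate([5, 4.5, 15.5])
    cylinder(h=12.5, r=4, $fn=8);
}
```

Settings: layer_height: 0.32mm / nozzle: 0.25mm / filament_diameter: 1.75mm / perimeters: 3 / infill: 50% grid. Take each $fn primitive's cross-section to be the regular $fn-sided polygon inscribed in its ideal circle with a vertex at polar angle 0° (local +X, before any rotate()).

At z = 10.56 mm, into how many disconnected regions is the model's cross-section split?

At z = 10.56 mm: the cube (footprint 10.5×28.5) is included at this height; the cube at (1, -2) (footprint 16.5×4) is included at this height; After intersecting: the 16.5×4 cube at (1, -2) partially overlaps the 10.5×28.5 cube; clipping to the common part keeps 19.00 mm² — 1 connected region; the cylinder at (5, 4.5) does not reach this height (z outside [15.5, 28]); Subtracting the remaining from the first: none of the subtracted shapes is present at this height, so the result so far is unchanged — 1 connected region. The result has 1 disconnected region.

1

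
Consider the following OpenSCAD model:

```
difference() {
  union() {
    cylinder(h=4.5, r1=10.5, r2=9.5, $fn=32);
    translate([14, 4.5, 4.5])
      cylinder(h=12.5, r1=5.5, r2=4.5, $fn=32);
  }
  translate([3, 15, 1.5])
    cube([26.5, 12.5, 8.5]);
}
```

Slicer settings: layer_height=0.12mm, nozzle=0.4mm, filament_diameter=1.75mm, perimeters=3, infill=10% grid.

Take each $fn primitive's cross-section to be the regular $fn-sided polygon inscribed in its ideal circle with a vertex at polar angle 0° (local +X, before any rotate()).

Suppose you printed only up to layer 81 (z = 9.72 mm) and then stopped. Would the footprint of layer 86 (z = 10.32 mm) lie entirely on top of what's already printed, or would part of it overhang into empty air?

entirely on top

Compare the two slices. At z = 9.72: the cone does not reach this height (z outside [0, 4.5]); the cone at (14, 4.5): at t=0.418 of its height the radius interpolates to r₁+(r₂−r₁)t = 5.082, giving a regular 32-gon of that circumradius (area = (32/2)·5.082²·sin(360°/32) = 80.63 mm²); Combining (union): only the cone at (14, 4.5) is present, so the union is just that shape — area = 80.63 mm²; the cube at (3, 15) is present — its section is the full 26.5×12.5 rectangle (area 331.25 mm²); Subtracting the remaining from the first: starting from that combined region (80.63 mm²), the 26.5×12.5 cube at (3, 15) misses the remaining region (no effect) — area = 80.63 mm². At z = 10.32: the cone is not intersected at this z (z outside [0, 4.5]); the cone at (14, 4.5): at t=0.466 of its height the radius interpolates to r₁+(r₂−r₁)t = 5.034, giving a regular 32-gon of that circumradius (area = (32/2)·5.034²·sin(360°/32) = 79.11 mm²); Combining (union): only the cone at (14, 4.5) is present, so the union is just that shape — area = 79.11 mm²; the cube at (3, 15) is absent (z outside [1.5, 10]); Subtracting the remaining from the first: none of the subtracted shapes is present at this height, so the result so far is unchanged — area = 79.11 mm². Checking containment: the cross-section at z = 10.32 is a subset of the cross-section at z = 9.72.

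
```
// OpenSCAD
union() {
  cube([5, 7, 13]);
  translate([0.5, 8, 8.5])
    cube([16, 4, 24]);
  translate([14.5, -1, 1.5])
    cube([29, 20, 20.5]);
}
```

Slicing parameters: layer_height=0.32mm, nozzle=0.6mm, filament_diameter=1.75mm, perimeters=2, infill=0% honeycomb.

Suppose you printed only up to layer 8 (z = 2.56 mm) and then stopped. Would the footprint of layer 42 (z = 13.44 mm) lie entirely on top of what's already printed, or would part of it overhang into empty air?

part overhangs

Compare the two slices. At z = 2.56: the cube (footprint 5×7) is included at this height (area 35.00 mm²); the cube at (0.5, 8) does not reach this height (z outside [8.5, 32.5]); the 29×20 cube at (14.5, -1) contributes its full rectangle (area 580.00 mm²); Merging all regions: the 2 present regions are separate (no shared area or edge), so areas and boundary lengths simply add and each stays a separate island — area = 615.00 mm². At z = 13.44: the cube is absent (z outside [0, 13]); the cube at (0.5, 8) is present — its section is the full 16×4 rectangle (area 64.00 mm²); the cube at (14.5, -1) (footprint 29×20) is included at this height (area 580.00 mm²); Merging all regions: the regions partially overlap — summed areas 644.00 mm² minus the doubly-counted overlap 8.00 mm² gives 636.00 mm² — area = 636.00 mm². Checking containment: at z = 13.44 the cross-section extends beyond the z = 2.56 cross-section by about 56.00 mm².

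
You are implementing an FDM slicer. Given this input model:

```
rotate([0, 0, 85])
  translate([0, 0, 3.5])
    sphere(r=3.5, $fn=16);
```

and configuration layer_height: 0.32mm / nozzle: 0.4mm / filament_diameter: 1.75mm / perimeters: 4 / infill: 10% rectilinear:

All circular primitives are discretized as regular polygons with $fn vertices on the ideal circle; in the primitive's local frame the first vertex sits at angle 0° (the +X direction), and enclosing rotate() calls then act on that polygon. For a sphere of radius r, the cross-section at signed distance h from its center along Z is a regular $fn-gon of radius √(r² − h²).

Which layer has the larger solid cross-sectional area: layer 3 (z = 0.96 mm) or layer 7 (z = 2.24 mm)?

layer 7 (z = 2.24 mm)

Layer 3 (z = 0.96): the r=3.5 sphere slices to a regular 16-gon of circumradius 2.408 (√(r²−h²) with h=2.54 from center) (area = (16/2)·2.408²·sin(360°/16) = 17.75 mm²); (rotated 85° about Z; rotation is an isometry so areas/perimeters/island counts are preserved). So its area = 17.75 mm². Layer 7 (z = 2.24): the r=3.5 sphere slices to a regular 16-gon of circumradius 3.265 (√(r²−h²) with h=1.26 from center) (area = (16/2)·3.265²·sin(360°/16) = 32.64 mm²); (whole slice rotated 85° about Z — lengths, areas and connectivity unchanged). So its area = 32.64 mm². Layer 7 is larger (32.64 vs 17.75 mm²).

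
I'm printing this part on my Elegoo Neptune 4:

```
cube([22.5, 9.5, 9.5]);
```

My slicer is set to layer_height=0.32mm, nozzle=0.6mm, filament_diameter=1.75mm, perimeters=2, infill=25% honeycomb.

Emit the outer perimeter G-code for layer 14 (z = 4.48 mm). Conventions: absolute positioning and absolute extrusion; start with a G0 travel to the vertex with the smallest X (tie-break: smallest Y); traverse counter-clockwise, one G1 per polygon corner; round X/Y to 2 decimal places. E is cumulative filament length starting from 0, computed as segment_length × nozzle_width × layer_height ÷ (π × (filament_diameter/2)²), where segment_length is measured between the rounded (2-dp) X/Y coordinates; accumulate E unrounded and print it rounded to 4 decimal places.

At z = 4.48 mm: the 22.5×9.5 cube contributes its full rectangle. The outline is a single polygon with 4 vertices. Extrusion per mm of travel: 0.6 × 0.32 / (π × 0.875²) = 0.079824. Accumulating E over each segment gives final E = 5.1088.

G0 X0.00 Y0.00 Z4.48
G1 X22.50 Y0.00 E1.7960
G1 X22.50 Y9.50 E2.5544
G1 X0.00 Y9.50 E4.3504
G1 X0.00 Y0.00 E5.1088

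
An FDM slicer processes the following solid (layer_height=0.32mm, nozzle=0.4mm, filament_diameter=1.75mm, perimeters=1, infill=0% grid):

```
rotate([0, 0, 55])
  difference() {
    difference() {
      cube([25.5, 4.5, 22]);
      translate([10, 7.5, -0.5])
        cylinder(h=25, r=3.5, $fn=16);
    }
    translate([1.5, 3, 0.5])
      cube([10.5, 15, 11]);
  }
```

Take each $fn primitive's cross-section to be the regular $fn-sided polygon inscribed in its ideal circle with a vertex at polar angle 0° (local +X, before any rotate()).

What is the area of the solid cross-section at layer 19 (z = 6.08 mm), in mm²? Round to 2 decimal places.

At z = 6.08 mm: the cube is present — its section is the full 25.5×4.5 rectangle (area 114.75 mm²); the r=3.5 cylinder at (10, 7.5) contributes a regular 16-gon of circumradius 3.5 (area = (16/2)·3.500²·sin(360°/16) = 37.50 mm²); After the difference (first − rest): starting from the 25.5×4.5 cube (114.75 mm²), the r=3.5 cylinder at (10, 7.5) partially overlaps it — only the 1.06 mm² overlap (of its 37.50 mm²) is removed, clipping the outline — area = 113.69 mm²; the 10.5×15 cube at (1.5, 3) contributes its full rectangle (area 157.50 mm²); Subtracting the remaining from the first: starting from that combined region (113.69 mm²), the 10.5×15 cube at (1.5, 3) partially overlaps it — only the 14.69 mm² overlap (of its 157.50 mm²) is removed, clipping the outline — area = 99.00 mm²; (rotated 55° about Z; rotation is an isometry so areas/perimeters/island counts are preserved). Overall, the cross-section is a single solid region. Net area = 99.00 mm².

99.00 mm²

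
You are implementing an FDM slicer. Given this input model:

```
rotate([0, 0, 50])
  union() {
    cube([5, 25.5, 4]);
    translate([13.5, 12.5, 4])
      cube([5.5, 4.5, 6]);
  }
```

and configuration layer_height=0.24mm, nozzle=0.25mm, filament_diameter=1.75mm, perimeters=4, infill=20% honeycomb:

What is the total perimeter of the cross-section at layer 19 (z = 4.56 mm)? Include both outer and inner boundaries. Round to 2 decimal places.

At z = 4.56 mm: the cube does not reach this height (z outside [0, 4]); the 5.5×4.5 cube at (13.5, 12.5) contributes its full rectangle (perimeter 20.00 mm); Taking the union: only the 5.5×4.5 cube at (13.5, 12.5) is present, so the union is just that shape — boundary = 20.00 mm; (rotated 50° about Z; rotation is an isometry so areas/perimeters/island counts are preserved). Overall, the cross-section is a single solid region. Total boundary length (outer) = 20.00 mm.

20.00 mm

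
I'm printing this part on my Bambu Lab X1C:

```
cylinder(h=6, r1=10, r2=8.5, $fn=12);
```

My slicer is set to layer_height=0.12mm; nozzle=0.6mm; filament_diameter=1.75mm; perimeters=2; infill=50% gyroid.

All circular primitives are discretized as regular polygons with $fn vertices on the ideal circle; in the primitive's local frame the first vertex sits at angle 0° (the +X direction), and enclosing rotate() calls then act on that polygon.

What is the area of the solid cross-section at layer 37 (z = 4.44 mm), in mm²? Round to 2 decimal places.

At z = 4.44 mm: the cone contributes a regular 12-gon of circumradius 8.890 (interpolated between r1=10 and r2=8.5 at t=0.740) (area = (12/2)·8.890²·sin(360°/12) = 237.10 mm²). Overall, the cross-section is a single solid region. Net area = 237.10 mm².

237.10 mm²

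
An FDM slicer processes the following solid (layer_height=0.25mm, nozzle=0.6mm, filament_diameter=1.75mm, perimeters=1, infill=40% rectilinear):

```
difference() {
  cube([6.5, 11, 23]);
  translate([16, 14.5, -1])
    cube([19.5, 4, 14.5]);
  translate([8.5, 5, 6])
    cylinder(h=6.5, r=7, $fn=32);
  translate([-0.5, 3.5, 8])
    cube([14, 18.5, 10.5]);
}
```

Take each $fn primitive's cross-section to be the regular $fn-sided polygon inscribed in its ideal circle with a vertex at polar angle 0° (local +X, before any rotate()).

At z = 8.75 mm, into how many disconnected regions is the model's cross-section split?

1

At z = 8.75 mm: the 6.5×11 cube contributes its full rectangle; the cube at (16, 14.5) is present — its section is the full 19.5×4 rectangle; the r=7 cylinder at (8.5, 5) contributes a regular 32-gon of circumradius 7; the cube at (-0.5, 3.5) is present — its section is the full 14×18.5 rectangle; After the difference (first − rest): starting from the 6.5×11 cube, the 19.5×4 cube at (16, 14.5) misses the remaining region (no effect); the r=7 cylinder at (8.5, 5) partially overlaps it — only the 45.50 mm² overlap (of its 152.95 mm²) is removed, clipping the outline; the 14×18.5 cube at (-0.5, 3.5) partially overlaps it — only the 17.48 mm² overlap (of its 259.00 mm²) is removed, clipping the outline — 1 connected region. The result has 1 disconnected region.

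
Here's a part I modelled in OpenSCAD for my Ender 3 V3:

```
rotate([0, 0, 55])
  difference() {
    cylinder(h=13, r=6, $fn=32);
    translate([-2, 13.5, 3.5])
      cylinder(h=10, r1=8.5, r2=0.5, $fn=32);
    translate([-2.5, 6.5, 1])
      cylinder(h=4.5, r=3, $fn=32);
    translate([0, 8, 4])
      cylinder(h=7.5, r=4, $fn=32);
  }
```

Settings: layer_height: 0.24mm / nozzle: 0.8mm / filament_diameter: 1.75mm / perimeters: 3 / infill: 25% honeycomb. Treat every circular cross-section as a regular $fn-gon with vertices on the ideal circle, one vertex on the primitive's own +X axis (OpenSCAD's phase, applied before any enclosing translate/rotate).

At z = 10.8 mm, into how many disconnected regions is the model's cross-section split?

1

At z = 10.8 mm: the r=6 cylinder contributes a regular 32-gon of circumradius 6; the cone at (-2, 13.5): at t=0.730 of its height the radius interpolates to r₁+(r₂−r₁)t = 2.660, giving a regular 32-gon of that circumradius; the cylinder at (-2.5, 6.5) is not intersected at this z (z outside [1, 5.5]); the r=4 cylinder at (0, 8) gives a regular 32-gon of circumradius 4 (constant along its height); Subtracting the remaining from the first: starting from the r=6 cylinder, the cone at (-2, 13.5) misses the remaining region (no effect); the r=4 cylinder at (0, 8) partially overlaps it — only the 7.76 mm² overlap (of its 49.94 mm²) is removed, clipping the outline — 1 connected region; (rotated 55° about Z; rotation is an isometry so areas/perimeters/island counts are preserved). The result has 1 disconnected region.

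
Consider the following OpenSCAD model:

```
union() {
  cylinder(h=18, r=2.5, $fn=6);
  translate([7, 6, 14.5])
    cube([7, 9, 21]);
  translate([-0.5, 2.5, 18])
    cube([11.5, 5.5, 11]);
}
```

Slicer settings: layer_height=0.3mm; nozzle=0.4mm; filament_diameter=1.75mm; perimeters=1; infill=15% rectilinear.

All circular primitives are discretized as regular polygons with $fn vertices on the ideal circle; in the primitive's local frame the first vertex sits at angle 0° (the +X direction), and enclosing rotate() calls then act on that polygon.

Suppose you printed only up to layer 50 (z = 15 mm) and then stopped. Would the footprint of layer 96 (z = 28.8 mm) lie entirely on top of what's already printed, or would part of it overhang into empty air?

part overhangs

Compare the two slices. At z = 15: the r=2.5 cylinder gives a regular 6-gon of circumradius 2.5 (constant along its height) (area = (6/2)·2.500²·sin(360°/6) = 16.24 mm²); the 7×9 cube at (7, 6) contributes its full rectangle (area 63.00 mm²); the cube at (-0.5, 2.5) is absent (z outside [18, 29]); Taking the union: the 2 present regions are separate (no shared area or edge), so areas and boundary lengths simply add and each stays a separate island — area = 79.24 mm². At z = 28.8: the cylinder is not intersected at this z (z outside [0, 18]); the 7×9 cube at (7, 6) contributes its full rectangle (area 63.00 mm²); the cube at (-0.5, 2.5) (footprint 11.5×5.5) is included at this height (area 63.25 mm²); Combining (union): the regions partially overlap — summed areas 126.25 mm² minus the doubly-counted overlap 8.00 mm² gives 118.25 mm² — area = 118.25 mm². Checking containment: at z = 28.8 the cross-section extends beyond the z = 15 cross-section by about 55.25 mm².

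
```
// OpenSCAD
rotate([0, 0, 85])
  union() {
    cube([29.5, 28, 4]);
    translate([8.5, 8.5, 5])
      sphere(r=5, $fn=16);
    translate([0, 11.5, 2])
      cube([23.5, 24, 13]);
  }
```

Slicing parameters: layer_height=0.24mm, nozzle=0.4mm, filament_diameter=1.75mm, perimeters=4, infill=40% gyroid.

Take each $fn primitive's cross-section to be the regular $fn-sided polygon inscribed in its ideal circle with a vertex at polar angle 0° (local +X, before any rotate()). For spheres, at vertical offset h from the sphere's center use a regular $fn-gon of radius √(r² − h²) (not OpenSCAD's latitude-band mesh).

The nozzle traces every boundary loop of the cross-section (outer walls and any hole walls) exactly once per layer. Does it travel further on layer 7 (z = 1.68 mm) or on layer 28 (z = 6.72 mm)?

layer 7 (z = 1.68 mm)

Layer 7 (z = 1.68): the cube (footprint 29.5×28) is included at this height (perimeter 115.00 mm); the r=5 sphere at (8.5, 8.5) slices to a regular 16-gon of circumradius 3.739 (√(r²−h²) with h=3.32 from center) (perimeter = 2·16·3.739·sin(180°/16) = 23.34 mm); the cube at (0, 11.5) does not reach this height (z outside [2, 15]); Merging all regions: the r=5 sphere at (8.5, 8.5) lies entirely inside the 29.5×28 cube, so the union is just the 29.5×28 cube — boundary = 115.00 mm; (rotated 85° about Z; rotation is an isometry so areas/perimeters/island counts are preserved). So its perimeter = 115.00 mm. Layer 28 (z = 6.72): the cube does not reach this height (z outside [0, 4]); the r=5 sphere at (8.5, 8.5) contributes a regular 16-gon of circumradius √(5²−1.72²) = 4.695 (perimeter = 2·16·4.695·sin(180°/16) = 29.31 mm); the cube at (0, 11.5) (footprint 23.5×24) is included at this height (perimeter 95.00 mm); Taking the union: the regions partially overlap (shared area 8.04 mm²), so the edge portions inside another operand are dropped and the merged outline is re-measured after clipping — boundary = 109.15 mm; (rotated 85° about Z; rotation is an isometry so areas/perimeters/island counts are preserved). So its perimeter = 109.15 mm. Layer 7 is larger (115.00 vs 109.15 mm).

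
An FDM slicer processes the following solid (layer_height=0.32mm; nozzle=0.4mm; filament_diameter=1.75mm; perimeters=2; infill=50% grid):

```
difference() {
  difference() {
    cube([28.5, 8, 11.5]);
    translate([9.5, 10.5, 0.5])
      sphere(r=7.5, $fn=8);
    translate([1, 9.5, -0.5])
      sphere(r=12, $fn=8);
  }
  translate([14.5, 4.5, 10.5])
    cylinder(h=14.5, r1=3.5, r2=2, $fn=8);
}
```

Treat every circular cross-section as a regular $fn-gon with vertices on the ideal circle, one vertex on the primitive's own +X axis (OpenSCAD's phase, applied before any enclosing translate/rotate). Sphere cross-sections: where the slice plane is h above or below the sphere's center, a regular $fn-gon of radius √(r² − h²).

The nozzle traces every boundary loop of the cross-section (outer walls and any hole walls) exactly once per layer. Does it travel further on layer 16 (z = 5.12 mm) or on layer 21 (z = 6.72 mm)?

Layer 16 (z = 5.12): the cube (footprint 28.5×8) is included at this height (perimeter 73.00 mm); the r=7.5 sphere at (9.5, 10.5) slices to a regular 8-gon of circumradius 5.908 (√(r²−h²) with h=4.62 from center) (perimeter = 2·8·5.908·sin(180°/8) = 36.17 mm); the sphere at (1, 9.5): section is a regular 8-gon, circumradius = √(r²−h²) = √(12²−5.62²) = 10.603 (perimeter = 2·8·10.603·sin(180°/8) = 64.92 mm); Subtracting the remaining from the first: starting from the 28.5×8 cube, the r=7.5 sphere at (9.5, 10.5) partially overlaps it — only the 22.41 mm² overlap (of its 98.73 mm²) is removed, clipping the outline; the r=12 sphere at (1, 9.5) partially overlaps it — only the 56.74 mm² overlap (of its 317.96 mm²) is removed, clipping the outline — boundary = 61.29 mm; the cone at (14.5, 4.5) is absent (z outside [10.5, 25]); After the difference (first − rest): none of the subtracted shapes is present at this height, so the result so far is unchanged — boundary = 61.29 mm. So its perimeter = 61.29 mm. Layer 21 (z = 6.72): the 28.5×8 cube contributes its full rectangle (perimeter 73.00 mm); the sphere at (9.5, 10.5): section is a regular 8-gon, circumradius = √(r²−h²) = √(7.5²−6.22²) = 4.191 (perimeter = 2·8·4.191·sin(180°/8) = 25.66 mm); the sphere at (1, 9.5): section is a regular 8-gon, circumradius = √(r²−h²) = √(12²−7.22²) = 9.585 (perimeter = 2·8·9.585·sin(180°/8) = 58.69 mm); Subtracting the remaining from the first: starting from the 28.5×8 cube, the r=7.5 sphere at (9.5, 10.5) partially overlaps it — only the 6.47 mm² overlap (of its 49.67 mm²) is removed, clipping the outline; the r=12 sphere at (1, 9.5) partially overlaps it — only the 55.47 mm² overlap (of its 259.85 mm²) is removed, clipping the outline — boundary = 68.14 mm; the cone at (14.5, 4.5) is not intersected at this z (z outside [10.5, 25]); Taking the first minus the rest: none of the subtracted shapes is present at this height, so the result so far is unchanged — boundary = 68.14 mm. So its perimeter = 68.14 mm. Layer 21 is larger (68.14 vs 61.29 mm).

layer 21 (z = 6.72 mm)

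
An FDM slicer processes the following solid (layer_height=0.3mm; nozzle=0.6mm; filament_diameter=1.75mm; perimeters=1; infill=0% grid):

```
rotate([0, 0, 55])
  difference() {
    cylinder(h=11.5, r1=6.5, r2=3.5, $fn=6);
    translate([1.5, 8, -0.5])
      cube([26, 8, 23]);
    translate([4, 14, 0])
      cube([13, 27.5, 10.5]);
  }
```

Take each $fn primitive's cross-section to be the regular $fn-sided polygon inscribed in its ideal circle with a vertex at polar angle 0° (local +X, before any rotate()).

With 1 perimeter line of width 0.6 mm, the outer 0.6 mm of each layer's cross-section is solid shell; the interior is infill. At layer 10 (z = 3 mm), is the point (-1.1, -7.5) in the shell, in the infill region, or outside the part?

outside

At z = 3 mm: the cone contributes a regular 6-gon of circumradius 5.717 (interpolated between r1=6.5 and r2=3.5 at t=0.261); the 26×8 cube at (1.5, 8) contributes its full rectangle; the cube at (4, 14) (footprint 13×27.5) is included at this height; After the difference (first − rest): starting from the cone, the 26×8 cube at (1.5, 8) misses the remaining region (no effect); the 13×27.5 cube at (4, 14) misses the remaining region (no effect) — 1 connected region; (rotated 55° about Z; rotation is an isometry so areas/perimeters/island counts are preserved). Overall, the cross-section is a single solid region. Undo the 55° rotation: the query point maps to (-6.775, -3.401) in the un-rotated model frame. The nearest boundary edge runs (-2.86, -4.95)→(-5.72, 0.00); distance from the point to it = 2.62 mm. The point is not inside any of the regions above, so it lies outside the cross-section (2.62 mm from the nearest boundary).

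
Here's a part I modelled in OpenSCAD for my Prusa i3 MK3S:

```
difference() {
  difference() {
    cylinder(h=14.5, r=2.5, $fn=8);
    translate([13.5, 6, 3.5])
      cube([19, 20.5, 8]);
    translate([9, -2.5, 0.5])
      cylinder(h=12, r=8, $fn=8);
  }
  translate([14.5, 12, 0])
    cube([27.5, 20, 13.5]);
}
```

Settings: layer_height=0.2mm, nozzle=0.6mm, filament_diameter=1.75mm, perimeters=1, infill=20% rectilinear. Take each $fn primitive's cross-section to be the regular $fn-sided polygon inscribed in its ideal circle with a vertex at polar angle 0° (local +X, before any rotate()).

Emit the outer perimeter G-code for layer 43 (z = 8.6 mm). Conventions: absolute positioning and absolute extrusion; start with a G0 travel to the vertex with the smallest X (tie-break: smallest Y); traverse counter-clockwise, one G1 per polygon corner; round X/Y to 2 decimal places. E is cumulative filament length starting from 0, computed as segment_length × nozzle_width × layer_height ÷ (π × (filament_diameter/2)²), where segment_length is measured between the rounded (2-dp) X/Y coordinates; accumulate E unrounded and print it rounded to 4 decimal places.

G0 X-2.50 Y0.00 Z8.60
G1 X-1.77 Y-1.77 E0.0955
G1 X0.00 Y-2.50 E0.1910
G1 X1.21 Y-2.00 E0.2564
G1 X2.27 Y0.56 E0.3946
G1 X1.77 Y1.77 E0.4599
G1 X0.00 Y2.50 E0.5554
G1 X-1.77 Y1.77 E0.6510
G1 X-2.50 Y0.00 E0.7465

At z = 8.6 mm: the cylinder: section is a regular 8-gon, circumradius r=2.5; the cube at (13.5, 6) is present — its section is the full 19×20.5 rectangle; the r=8 cylinder at (9, -2.5) gives a regular 8-gon of circumradius 8 (constant along its height); Taking the first minus the rest: starting from the r=2.5 cylinder, the 19×20.5 cube at (13.5, 6) misses the remaining region (no effect); the r=8 cylinder at (9, -2.5) partially overlaps it — only the 1.01 mm² overlap (of its 181.02 mm²) is removed, clipping the outline — 1 connected region; the cube at (14.5, 12) is present — its section is the full 27.5×20 rectangle; After the difference (first − rest): starting from the result so far, the 27.5×20 cube at (14.5, 12) misses the remaining region (no effect) — 1 connected region. The outline is a single polygon with 8 vertices. Extrusion per mm of travel: 0.6 × 0.2 / (π × 0.875²) = 0.049890. Accumulating E over each segment gives final E = 0.7465.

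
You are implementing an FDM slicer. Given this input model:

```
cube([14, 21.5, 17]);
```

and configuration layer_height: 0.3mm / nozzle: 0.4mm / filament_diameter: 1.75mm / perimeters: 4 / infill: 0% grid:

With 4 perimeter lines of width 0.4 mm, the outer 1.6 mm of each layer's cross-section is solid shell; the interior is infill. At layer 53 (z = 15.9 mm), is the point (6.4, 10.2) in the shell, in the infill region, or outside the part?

infill

At z = 15.9 mm: the cube (footprint 14×21.5) is included at this height. Overall, the cross-section is a single solid region. The nearest boundary edge runs (0.00, 21.50)→(0.00, 0.00); distance from the point to it = 6.40 mm. The point is inside the cross-section and 6.40 mm from the nearest boundary — more than the 1.6 mm shell width (4 × 0.4), so it's in the infill interior.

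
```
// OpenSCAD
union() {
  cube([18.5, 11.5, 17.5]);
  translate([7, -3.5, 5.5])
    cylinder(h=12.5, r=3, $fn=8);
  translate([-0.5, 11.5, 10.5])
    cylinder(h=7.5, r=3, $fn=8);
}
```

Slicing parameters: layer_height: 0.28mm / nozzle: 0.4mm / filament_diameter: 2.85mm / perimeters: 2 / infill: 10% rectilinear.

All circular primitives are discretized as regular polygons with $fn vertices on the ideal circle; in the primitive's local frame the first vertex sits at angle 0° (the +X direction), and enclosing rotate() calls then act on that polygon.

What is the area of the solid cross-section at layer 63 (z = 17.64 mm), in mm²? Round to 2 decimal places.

At z = 17.64 mm: the cube is absent (z outside [0, 17.5]); the r=3 cylinder at (7, -3.5) gives a regular 8-gon of circumradius 3 (constant along its height) (area = (8/2)·3.000²·sin(360°/8) = 25.46 mm²); the r=3 cylinder at (-0.5, 11.5) gives a regular 8-gon of circumradius 3 (constant along its height) (area = (8/2)·3.000²·sin(360°/8) = 25.46 mm²); Combining (union): the 2 present regions are separate (no shared area or edge), so areas and boundary lengths simply add and each stays a separate island — area = 50.91 mm². Overall, the cross-section has 2 separate islands. Net area = 50.91 mm².

50.91 mm²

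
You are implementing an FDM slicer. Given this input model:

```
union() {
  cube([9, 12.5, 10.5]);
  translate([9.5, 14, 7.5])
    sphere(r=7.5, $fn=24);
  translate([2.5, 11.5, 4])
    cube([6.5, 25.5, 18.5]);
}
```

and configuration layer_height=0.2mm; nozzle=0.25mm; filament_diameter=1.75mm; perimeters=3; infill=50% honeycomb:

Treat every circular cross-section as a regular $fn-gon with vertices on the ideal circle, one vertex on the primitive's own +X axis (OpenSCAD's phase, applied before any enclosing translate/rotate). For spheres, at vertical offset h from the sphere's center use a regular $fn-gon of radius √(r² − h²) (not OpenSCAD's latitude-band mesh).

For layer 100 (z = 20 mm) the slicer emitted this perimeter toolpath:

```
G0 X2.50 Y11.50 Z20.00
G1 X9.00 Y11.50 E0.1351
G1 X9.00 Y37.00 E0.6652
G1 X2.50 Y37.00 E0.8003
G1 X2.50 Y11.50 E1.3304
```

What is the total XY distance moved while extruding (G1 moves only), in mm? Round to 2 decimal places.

64.00 mm

Sum the Euclidean lengths of each G1 segment: total = 64.00 mm.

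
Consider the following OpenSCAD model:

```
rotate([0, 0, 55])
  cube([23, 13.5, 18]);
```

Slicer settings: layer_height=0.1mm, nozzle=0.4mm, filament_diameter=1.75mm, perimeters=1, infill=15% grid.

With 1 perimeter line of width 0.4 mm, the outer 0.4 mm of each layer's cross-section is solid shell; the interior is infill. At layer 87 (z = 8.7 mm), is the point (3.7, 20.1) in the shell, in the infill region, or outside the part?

At z = 8.7 mm: the 23×13.5 cube contributes its full rectangle; (whole slice rotated 55° about Z — lengths, areas and connectivity unchanged). Overall, the cross-section is a single solid region. Undo the 55° rotation: the query point maps to (18.587, 8.498) in the un-rotated model frame. The nearest boundary edge runs (23.00, 0.00)→(23.00, 13.50); distance from the point to it = 4.41 mm. The point is inside the cross-section and 4.41 mm from the nearest boundary — more than the 0.4 mm shell width (1 × 0.4), so it's in the infill interior.

infill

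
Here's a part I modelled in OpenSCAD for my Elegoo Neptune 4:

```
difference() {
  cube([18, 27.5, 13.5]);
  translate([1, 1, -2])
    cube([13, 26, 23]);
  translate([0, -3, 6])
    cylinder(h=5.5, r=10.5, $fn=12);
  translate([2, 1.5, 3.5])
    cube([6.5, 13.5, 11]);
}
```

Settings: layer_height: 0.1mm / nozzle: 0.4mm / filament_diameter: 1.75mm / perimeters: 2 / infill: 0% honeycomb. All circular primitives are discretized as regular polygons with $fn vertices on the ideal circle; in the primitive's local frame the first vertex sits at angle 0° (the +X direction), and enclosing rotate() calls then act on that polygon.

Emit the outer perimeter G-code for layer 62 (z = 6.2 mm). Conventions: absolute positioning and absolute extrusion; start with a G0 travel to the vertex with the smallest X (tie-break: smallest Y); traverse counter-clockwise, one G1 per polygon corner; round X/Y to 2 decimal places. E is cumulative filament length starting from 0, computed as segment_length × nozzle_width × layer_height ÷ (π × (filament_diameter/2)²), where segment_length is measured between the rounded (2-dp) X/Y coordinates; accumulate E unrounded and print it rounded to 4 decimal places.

G0 X0.00 Y7.50 Z6.20
G1 X1.00 Y7.23 E0.0172
G1 X1.00 Y27.00 E0.3460
G1 X14.00 Y27.00 E0.5622
G1 X14.00 Y1.00 E0.9946
G1 X9.43 Y1.00 E1.0706
G1 X9.70 Y0.00 E1.0878
G1 X18.00 Y0.00 E1.2258
G1 X18.00 Y27.50 E1.6832
G1 X0.00 Y27.50 E1.9825
G1 X0.00 Y7.50 E2.3151

At z = 6.2 mm: the 18×27.5 cube contributes its full rectangle; the cube at (1, 1) is present — its section is the full 13×26 rectangle; the r=10.5 cylinder at (0, -3) gives a regular 12-gon of circumradius 10.5 (constant along its height); the cube at (2, 1.5) (footprint 6.5×13.5) is included at this height; After the difference (first − rest): starting from the 18×27.5 cube, the 13×26 cube at (1, 1) lies wholly inside it (removes its full 338.00 mm² and its 78.00 mm outline becomes a hole wall); the r=10.5 cylinder at (0, -3) partially overlaps it — only the 15.93 mm² overlap (of its 330.75 mm²) is removed, clipping the outline; the 6.5×13.5 cube at (2, 1.5) misses the remaining region (no effect) — 1 connected region. The outline is a single polygon with 10 vertices. Extrusion per mm of travel: 0.4 × 0.1 / (π × 0.875²) = 0.016630. Accumulating E over each segment gives final E = 2.3151.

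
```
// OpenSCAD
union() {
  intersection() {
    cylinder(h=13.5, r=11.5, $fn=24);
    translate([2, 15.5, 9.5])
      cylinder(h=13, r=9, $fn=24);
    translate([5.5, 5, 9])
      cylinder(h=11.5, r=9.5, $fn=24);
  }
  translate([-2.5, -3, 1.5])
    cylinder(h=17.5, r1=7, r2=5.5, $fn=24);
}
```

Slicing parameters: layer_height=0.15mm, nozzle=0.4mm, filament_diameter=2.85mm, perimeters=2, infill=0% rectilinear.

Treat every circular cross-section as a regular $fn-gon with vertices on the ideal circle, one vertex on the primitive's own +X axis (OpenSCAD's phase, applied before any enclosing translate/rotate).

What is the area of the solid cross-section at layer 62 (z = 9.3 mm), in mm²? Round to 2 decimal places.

124.50 mm²

At z = 9.3 mm: the r=11.5 cylinder gives a regular 24-gon of circumradius 11.5 (constant along its height) (area = (24/2)·11.500²·sin(360°/24) = 410.75 mm²); the cylinder at (2, 15.5) does not reach this height (z outside [9.5, 22.5]); the r=9.5 cylinder at (5.5, 5) contributes a regular 24-gon of circumradius 9.5 (area = (24/2)·9.500²·sin(360°/24) = 280.30 mm²); Keeping only the common overlap: at least one operand is absent at this height, so nothing remains; the cone at (-2.5, -3): at t=0.446 of its height the radius interpolates to r₁+(r₂−r₁)t = 6.331, giving a regular 24-gon of that circumradius (area = (24/2)·6.331²·sin(360°/24) = 124.50 mm²); Taking the union: only the cone at (-2.5, -3) is present, so the union is just that shape — area = 124.50 mm². Overall, the cross-section is a single solid region. Net area = 124.50 mm².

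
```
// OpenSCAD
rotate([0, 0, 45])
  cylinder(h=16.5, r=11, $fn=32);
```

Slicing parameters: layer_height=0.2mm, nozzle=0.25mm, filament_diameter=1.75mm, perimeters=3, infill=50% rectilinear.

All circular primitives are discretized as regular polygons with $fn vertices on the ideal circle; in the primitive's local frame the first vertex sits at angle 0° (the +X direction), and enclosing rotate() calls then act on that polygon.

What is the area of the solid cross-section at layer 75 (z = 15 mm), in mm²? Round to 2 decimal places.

At z = 15 mm: the cylinder: section is a regular 32-gon, circumradius r=11 (area = (32/2)·11.000²·sin(360°/32) = 377.69 mm²); (whole slice rotated 45° about Z — lengths, areas and connectivity unchanged). Overall, the cross-section is a single solid region. Net area = 377.69 mm².

377.69 mm²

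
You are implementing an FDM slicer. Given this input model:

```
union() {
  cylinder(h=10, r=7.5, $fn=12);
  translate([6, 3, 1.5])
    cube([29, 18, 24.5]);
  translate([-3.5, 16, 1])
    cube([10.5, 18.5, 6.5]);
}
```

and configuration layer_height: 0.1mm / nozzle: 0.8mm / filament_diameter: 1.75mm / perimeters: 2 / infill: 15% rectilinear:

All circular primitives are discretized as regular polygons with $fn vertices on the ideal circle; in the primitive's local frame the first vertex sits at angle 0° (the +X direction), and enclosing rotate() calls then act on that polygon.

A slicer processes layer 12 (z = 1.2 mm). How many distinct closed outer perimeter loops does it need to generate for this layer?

At z = 1.2 mm: the cylinder: section is a regular 12-gon, circumradius r=7.5; the cube at (6, 3) is absent (z outside [1.5, 26]); the cube at (-3.5, 16) (footprint 10.5×18.5) is included at this height; Merging all regions: the 2 present regions are separate (no shared area or edge), so areas and boundary lengths simply add and each stays a separate island — 2 connected regions. The result has 2 disconnected regions.

2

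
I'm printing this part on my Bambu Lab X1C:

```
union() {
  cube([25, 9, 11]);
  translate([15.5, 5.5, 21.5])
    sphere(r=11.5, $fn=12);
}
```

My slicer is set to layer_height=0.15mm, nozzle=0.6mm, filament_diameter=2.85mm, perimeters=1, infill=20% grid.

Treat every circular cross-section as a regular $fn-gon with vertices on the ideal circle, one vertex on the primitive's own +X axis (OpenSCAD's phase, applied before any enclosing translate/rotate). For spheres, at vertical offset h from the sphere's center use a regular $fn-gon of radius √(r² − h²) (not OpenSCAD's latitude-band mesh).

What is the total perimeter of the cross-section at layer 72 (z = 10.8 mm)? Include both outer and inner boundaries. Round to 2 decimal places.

68.27 mm

At z = 10.8 mm: the cube is present — its section is the full 25×9 rectangle (perimeter 68.00 mm); the r=11.5 sphere at (15.5, 5.5) slices to a regular 12-gon of circumradius 4.214 (√(r²−h²) with h=10.7 from center) (perimeter = 2·12·4.214·sin(180°/12) = 26.18 mm); Taking the union: the regions partially overlap (shared area 51.44 mm²), so the edge portions inside another operand are dropped and the merged outline is re-measured after clipping — boundary = 68.27 mm. Overall, the cross-section is a single solid region. Total boundary length (outer) = 68.27 mm.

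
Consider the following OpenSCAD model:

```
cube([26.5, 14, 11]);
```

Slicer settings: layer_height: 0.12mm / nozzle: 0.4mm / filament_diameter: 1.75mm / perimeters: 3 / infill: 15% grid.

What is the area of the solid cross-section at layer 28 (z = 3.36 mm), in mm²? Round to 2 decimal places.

At z = 3.36 mm: the 26.5×14 cube contributes its full rectangle (area 371.00 mm²). Overall, the cross-section is a single solid region. Net area = 371.00 mm².

371.00 mm²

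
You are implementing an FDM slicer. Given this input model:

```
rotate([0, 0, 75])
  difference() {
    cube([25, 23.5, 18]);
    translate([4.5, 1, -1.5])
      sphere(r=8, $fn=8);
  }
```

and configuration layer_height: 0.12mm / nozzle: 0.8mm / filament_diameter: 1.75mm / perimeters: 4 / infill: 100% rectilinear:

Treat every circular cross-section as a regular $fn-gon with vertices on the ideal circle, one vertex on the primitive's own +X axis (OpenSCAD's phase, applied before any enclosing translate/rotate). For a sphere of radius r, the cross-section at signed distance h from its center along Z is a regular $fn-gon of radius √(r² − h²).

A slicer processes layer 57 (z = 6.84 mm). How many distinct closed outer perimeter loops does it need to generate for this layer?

1

At z = 6.84 mm: the cube (footprint 25×23.5) is included at this height; the sphere at (4.5, 1) does not reach this height (|z−center|=8.340 > r=8); After the difference (first − rest): none of the subtracted shapes is present at this height, so the 25×23.5 cube is unchanged — 1 connected region; (whole slice rotated 75° about Z — lengths, areas and connectivity unchanged). The result has 1 disconnected region.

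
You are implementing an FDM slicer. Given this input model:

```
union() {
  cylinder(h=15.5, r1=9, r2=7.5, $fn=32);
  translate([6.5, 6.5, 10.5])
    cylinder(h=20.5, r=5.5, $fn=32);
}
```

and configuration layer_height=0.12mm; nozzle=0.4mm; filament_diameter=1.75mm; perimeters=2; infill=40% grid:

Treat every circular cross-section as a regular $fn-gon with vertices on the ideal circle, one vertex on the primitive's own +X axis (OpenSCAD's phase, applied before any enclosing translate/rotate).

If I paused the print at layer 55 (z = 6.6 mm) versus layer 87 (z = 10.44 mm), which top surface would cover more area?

Layer 55 (z = 6.6): the cone contributes a regular 32-gon of circumradius 8.361 (interpolated between r1=9 and r2=7.5 at t=0.426) (area = (32/2)·8.361²·sin(360°/32) = 218.22 mm²); the cylinder at (6.5, 6.5) is absent (z outside [10.5, 31]); Combining (union): only the cone is present, so the union is just that shape — area = 218.22 mm². So its area = 218.22 mm². Layer 87 (z = 10.44): the cone contributes a regular 32-gon of circumradius 7.990 (interpolated between r1=9 and r2=7.5 at t=0.674) (area = (32/2)·7.990²·sin(360°/32) = 199.26 mm²); the cylinder at (6.5, 6.5) is absent (z outside [10.5, 31]); Combining (union): only the cone is present, so the union is just that shape — area = 199.26 mm². So its area = 199.26 mm². Layer 55 is larger (218.22 vs 199.26 mm²).

layer 55 (z = 6.6 mm)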